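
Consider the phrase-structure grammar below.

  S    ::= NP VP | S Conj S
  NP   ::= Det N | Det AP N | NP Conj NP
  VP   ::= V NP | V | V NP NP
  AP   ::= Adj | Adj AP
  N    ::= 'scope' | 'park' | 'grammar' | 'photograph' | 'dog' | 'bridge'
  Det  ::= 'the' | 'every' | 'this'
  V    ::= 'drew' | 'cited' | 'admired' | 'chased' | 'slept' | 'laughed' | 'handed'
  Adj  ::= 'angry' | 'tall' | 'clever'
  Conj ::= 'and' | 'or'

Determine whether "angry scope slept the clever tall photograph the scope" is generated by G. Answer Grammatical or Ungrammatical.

Ungrammatical

For S → NP VP, no prefix of the string parses as an NP. The alternative S rule S → S Conj S likewise has no satisfying split.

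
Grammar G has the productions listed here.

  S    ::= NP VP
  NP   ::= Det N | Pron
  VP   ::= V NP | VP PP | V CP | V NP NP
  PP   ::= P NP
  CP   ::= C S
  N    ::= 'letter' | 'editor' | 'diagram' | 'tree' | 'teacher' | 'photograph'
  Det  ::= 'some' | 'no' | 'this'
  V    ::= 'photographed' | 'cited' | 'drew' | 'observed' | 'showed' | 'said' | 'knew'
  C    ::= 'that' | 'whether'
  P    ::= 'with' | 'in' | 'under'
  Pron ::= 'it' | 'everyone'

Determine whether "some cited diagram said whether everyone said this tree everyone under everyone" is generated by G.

Ungrammatical

A Det word can never sit immediately before a V word in any string this grammar generates, so the substring 'some cited' rules out a derivation.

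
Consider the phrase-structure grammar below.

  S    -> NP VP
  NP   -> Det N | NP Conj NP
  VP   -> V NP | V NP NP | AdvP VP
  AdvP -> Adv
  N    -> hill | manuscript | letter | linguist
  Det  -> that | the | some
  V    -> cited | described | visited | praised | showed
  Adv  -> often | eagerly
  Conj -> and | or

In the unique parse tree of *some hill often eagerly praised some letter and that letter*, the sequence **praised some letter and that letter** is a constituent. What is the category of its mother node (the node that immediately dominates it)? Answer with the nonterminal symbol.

VP

[S [NP [Det some] [N hill]] [VP [AdvP [Adv often]] [VP [AdvP [Adv eagerly]] [VP [V praised] [NP [NP [Det some] [N letter]] [Conj and] [NP [Det that] [N letter]]]]]]]
The span 'praised some letter and that letter' is the VP node built by VP → V NP.
Its mother is the VP built by VP → AdvP VP.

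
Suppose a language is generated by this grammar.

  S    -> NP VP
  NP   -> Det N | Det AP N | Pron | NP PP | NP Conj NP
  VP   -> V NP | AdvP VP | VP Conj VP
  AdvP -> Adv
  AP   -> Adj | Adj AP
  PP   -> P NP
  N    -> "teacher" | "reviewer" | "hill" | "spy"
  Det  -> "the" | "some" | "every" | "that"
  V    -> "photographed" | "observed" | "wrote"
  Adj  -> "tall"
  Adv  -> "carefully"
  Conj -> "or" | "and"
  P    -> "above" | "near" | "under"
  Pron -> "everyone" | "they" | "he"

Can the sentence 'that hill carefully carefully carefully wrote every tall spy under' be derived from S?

Ungrammatical

For S → NP VP, the only prefix that parses as NP is 'that hill', but the remainder 'carefully carefully carefully wrote every tall spy under' is not a VP under these rules.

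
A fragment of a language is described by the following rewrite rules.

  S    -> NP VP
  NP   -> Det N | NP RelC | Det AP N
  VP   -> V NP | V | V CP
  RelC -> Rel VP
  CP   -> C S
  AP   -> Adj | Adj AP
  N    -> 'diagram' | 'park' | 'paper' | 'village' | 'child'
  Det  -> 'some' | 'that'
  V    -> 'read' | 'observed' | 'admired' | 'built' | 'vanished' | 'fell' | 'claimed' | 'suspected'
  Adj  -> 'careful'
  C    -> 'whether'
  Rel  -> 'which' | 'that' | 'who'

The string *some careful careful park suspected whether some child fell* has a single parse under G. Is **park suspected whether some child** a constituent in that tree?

No

[S [NP [Det some] [AP [Adj careful] [AP [Adj careful]]] [N park]] [VP [V suspected] [CP [C whether] [S [NP [Det some] [N child]] [VP [V fell]]]]]]
The smallest constituent containing 'park suspected whether some child' is the S spanning 'some careful careful park suspected whether some child fell'; no single node in the tree dominates exactly the given words.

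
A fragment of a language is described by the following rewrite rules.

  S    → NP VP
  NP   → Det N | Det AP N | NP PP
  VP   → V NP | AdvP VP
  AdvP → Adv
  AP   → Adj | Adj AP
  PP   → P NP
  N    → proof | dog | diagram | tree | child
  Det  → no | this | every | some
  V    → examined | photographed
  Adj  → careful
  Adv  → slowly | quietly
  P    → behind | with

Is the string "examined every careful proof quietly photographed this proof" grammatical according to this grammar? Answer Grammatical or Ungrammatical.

Ungrammatical

For S → NP VP, no prefix of the string parses as an NP.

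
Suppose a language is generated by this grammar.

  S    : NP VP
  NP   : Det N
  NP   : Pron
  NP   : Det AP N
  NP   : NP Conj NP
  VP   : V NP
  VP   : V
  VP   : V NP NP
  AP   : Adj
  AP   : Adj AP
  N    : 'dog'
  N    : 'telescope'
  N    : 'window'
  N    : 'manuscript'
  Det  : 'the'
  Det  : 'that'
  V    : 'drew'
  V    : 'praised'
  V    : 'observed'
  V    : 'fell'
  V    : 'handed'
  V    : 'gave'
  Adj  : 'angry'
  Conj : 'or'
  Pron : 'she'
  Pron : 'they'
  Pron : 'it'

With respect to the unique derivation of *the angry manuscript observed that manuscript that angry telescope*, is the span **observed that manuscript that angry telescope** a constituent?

Yes

[S [NP [Det the] [AP [Adj angry]] [N manuscript]] [VP [V observed] [NP [Det that] [N manuscript]] [NP [Det that] [AP [Adj angry]] [N telescope]]]]
The words 'observed that manuscript that angry telescope' are exhaustively dominated by a single VP node (built by VP → V NP NP), so they form a constituent.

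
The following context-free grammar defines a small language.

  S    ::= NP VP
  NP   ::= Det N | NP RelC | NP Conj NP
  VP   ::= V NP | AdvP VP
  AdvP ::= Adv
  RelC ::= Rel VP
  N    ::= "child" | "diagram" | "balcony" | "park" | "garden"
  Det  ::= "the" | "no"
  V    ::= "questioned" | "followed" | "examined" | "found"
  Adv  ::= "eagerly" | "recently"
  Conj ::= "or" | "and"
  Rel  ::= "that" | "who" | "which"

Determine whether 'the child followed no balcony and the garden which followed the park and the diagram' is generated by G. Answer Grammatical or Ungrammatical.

[S [NP [Det the] [N child]] [VP [V followed] [NP [NP [NP [Det no] [N balcony]] [Conj and] [NP [Det the] [N garden]]] [RelC [Rel which] [VP [V followed] [NP [NP [Det the] [N park]] [Conj and] [NP [Det the] [N diagram]]]]]]]]
Each bracket corresponds to one application of a listed rule, so the string is derivable from S.

Grammatical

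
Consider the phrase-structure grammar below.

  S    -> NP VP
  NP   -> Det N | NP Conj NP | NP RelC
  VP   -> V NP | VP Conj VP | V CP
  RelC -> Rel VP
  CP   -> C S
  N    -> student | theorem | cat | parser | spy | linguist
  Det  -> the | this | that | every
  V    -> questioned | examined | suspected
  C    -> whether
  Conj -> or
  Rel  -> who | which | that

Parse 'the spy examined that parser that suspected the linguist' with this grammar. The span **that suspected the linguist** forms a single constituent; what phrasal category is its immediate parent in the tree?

[S [NP [Det the] [N spy]] [VP [V examined] [NP [NP [Det that] [N parser]] [RelC [Rel that] [VP [V suspected] [NP [Det the] [N linguist]]]]]]]
The span 'that suspected the linguist' is the RelC node built by RelC → Rel VP.
Its mother is the NP built by NP → NP RelC.

NP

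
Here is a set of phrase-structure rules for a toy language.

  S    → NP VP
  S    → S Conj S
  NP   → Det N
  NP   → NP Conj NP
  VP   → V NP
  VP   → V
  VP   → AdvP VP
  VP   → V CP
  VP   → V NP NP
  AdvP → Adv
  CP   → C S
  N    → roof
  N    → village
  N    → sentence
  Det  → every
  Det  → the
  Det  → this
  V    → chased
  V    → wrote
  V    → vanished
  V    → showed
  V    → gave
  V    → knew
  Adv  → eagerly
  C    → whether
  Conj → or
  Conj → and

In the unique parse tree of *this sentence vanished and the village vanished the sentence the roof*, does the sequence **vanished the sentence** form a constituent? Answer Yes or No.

[S [S [NP [Det this] [N sentence]] [VP [V vanished]]] [Conj and] [S [NP [Det the] [N village]] [VP [V vanished] [NP [Det the] [N sentence]] [NP [Det the] [N roof]]]]]
The smallest constituent containing 'vanished the sentence' is the VP spanning 'vanished the sentence the roof'; no single node in the tree dominates exactly the given words.

No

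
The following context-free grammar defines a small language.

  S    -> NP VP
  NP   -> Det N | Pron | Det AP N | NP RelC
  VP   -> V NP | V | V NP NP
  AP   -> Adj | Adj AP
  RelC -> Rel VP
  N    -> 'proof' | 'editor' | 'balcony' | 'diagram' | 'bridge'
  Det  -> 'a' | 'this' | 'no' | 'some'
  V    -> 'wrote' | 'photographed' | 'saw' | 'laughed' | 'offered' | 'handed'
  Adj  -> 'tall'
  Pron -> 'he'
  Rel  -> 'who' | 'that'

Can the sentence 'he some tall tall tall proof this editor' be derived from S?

Ungrammatical

For S → NP VP, the only prefix that parses as NP is 'he', but the remainder 'some tall tall tall proof this editor' is not a VP under these rules.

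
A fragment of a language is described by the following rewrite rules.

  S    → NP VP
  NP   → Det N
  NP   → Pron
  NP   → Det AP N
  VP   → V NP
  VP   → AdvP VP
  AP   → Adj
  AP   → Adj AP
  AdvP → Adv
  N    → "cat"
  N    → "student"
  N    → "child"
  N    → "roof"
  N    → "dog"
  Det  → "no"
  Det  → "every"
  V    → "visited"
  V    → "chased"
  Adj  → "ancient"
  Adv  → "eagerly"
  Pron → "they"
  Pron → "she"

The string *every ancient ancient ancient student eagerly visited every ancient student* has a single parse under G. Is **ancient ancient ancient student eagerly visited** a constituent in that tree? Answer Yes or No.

No

[S [NP [Det every] [AP [Adj ancient] [AP [Adj ancient] [AP [Adj ancient]]]] [N student]] [VP [AdvP [Adv eagerly]] [VP [V visited] [NP [Det every] [AP [Adj ancient]] [N student]]]]]
The smallest constituent containing 'ancient ancient ancient student eagerly visited' is the S spanning 'every ancient ancient ancient student eagerly visited every ancient student'; no single node in the tree dominates exactly the given words.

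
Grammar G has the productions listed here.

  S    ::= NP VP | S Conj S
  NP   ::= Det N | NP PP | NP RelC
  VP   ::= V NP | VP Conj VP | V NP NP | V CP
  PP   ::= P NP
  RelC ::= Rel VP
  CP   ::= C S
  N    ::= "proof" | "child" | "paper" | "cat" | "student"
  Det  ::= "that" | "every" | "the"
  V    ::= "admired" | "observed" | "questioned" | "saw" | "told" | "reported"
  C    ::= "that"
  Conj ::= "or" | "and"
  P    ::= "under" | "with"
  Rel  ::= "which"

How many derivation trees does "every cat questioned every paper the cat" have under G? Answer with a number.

[S [NP [Det every] [N cat]] [VP [V questioned] [NP [Det every] [N paper]] [NP [Det the] [N cat]]]]
No rule offers an alternative attachment or grouping for any span, so this is the only derivation.

1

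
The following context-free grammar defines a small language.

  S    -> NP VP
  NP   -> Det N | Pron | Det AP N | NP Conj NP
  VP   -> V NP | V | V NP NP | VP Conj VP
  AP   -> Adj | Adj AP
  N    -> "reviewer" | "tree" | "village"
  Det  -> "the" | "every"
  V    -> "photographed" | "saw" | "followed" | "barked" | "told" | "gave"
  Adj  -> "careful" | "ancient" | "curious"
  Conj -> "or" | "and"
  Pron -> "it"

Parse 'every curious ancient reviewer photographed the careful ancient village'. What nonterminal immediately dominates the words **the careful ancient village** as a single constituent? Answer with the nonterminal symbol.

S
  NP
    Det: every
    AP
      Adj: curious
      AP
        Adj: ancient
    N: reviewer
  VP
    V: photographed
    NP
      Det: the
      AP
        Adj: careful
        AP
          Adj: ancient
      N: village
The span 'the careful ancient village' is the NP node built by NP → Det AP N.

NP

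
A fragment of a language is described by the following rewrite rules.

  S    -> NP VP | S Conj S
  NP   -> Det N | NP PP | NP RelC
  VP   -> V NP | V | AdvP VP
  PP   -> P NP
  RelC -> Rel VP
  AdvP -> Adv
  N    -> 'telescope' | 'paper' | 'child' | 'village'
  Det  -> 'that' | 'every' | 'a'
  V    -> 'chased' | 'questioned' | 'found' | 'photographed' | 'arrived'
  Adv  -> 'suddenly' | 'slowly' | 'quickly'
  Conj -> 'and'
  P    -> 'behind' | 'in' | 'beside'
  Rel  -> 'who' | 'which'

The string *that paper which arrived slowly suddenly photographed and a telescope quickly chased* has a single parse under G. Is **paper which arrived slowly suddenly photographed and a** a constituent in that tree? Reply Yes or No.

[S [S [NP [NP [Det that] [N paper]] [RelC [Rel which] [VP [V arrived]]]] [VP [AdvP [Adv slowly]] [VP [AdvP [Adv suddenly]] [VP [V photographed]]]]] [Conj and] [S [NP [Det a] [N telescope]] [VP [AdvP [Adv quickly]] [VP [V chased]]]]]
The smallest constituent containing 'paper which arrived slowly suddenly photographed and a' is the S spanning 'that paper which arrived slowly suddenly photographed and a telescope quickly chased'; no single node in the tree dominates exactly the given words.

No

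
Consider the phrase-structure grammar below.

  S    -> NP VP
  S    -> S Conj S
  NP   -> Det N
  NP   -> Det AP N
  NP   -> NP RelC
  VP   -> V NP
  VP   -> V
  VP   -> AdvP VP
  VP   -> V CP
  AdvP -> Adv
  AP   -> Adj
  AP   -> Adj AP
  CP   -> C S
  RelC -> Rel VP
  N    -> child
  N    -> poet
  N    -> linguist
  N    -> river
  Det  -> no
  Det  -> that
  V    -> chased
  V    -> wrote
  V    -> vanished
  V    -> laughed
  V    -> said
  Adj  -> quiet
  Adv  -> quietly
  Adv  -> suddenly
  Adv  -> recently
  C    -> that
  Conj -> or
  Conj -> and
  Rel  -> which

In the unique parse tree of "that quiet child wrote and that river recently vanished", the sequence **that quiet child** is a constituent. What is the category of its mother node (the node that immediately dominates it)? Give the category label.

S

S
  S
    NP
      Det: that
      AP
        Adj: quiet
      N: child
    VP
      V: wrote
  Conj: and
  S
    NP
      Det: that
      N: river
    VP
      AdvP
        Adv: recently
      VP
        V: vanished
The span 'that quiet child' is the NP node built by NP → Det AP N.
Its mother is the S built by S → NP VP.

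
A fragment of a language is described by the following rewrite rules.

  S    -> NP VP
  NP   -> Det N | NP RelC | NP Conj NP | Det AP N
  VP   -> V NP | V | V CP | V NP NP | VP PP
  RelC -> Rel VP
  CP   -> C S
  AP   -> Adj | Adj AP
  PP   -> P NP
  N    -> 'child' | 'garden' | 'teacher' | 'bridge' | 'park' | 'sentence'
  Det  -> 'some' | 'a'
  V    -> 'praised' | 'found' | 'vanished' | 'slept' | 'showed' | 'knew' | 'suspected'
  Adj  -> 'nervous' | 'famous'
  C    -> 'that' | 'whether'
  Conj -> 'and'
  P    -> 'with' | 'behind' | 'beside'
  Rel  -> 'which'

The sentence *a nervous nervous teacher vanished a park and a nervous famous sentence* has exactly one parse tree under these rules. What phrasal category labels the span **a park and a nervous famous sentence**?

[S [NP [Det a] [AP [Adj nervous] [AP [Adj nervous]]] [N teacher]] [VP [V vanished] [NP [NP [Det a] [N park]] [Conj and] [NP [Det a] [AP [Adj nervous] [AP [Adj famous]]] [N sentence]]]]]
The span 'a park and a nervous famous sentence' is the NP node built by NP → NP Conj NP.

NP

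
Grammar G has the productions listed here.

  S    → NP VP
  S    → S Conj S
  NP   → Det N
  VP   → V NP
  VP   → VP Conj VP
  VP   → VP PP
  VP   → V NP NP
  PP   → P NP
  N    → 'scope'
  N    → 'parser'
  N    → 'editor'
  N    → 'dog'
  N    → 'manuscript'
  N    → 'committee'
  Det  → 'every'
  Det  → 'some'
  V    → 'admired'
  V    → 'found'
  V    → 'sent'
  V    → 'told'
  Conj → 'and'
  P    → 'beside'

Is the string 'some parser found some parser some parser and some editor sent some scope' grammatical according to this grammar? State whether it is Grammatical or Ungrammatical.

Grammatical

[S [S [NP [Det some] [N parser]] [VP [V found] [NP [Det some] [N parser]] [NP [Det some] [N parser]]]] [Conj and] [S [NP [Det some] [N editor]] [VP [V sent] [NP [Det some] [N scope]]]]]
Every word is introduced by a lexical rule and the phrasal rules combine the resulting categories into a single S.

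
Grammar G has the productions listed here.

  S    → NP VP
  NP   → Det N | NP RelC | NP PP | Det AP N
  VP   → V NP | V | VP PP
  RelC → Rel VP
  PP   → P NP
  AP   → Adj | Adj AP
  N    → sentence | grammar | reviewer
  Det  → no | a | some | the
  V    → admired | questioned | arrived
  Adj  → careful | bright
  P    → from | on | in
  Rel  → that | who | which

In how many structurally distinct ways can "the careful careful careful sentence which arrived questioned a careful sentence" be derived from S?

1

[S [NP [NP [Det the] [AP [Adj careful] [AP [Adj careful] [AP [Adj careful]]]] [N sentence]] [RelC [Rel which] [VP [V arrived]]]] [VP [V questioned] [NP [Det a] [AP [Adj careful]] [N sentence]]]]
No rule offers an alternative attachment or grouping for any span, so this is the only derivation.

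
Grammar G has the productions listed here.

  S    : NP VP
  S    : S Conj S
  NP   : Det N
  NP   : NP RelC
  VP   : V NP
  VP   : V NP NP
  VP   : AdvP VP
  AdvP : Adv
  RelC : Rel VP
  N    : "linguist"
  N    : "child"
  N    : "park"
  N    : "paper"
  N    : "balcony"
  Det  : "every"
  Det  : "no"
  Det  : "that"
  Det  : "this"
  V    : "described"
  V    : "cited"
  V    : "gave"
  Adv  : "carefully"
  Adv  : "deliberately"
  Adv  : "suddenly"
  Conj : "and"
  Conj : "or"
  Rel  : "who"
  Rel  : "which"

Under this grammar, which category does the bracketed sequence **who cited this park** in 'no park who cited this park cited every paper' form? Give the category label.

[S [NP [NP [Det no] [N park]] [RelC [Rel who] [VP [V cited] [NP [Det this] [N park]]]]] [VP [V cited] [NP [Det every] [N paper]]]]
The span 'who cited this park' is the RelC node built by RelC → Rel VP.

RelC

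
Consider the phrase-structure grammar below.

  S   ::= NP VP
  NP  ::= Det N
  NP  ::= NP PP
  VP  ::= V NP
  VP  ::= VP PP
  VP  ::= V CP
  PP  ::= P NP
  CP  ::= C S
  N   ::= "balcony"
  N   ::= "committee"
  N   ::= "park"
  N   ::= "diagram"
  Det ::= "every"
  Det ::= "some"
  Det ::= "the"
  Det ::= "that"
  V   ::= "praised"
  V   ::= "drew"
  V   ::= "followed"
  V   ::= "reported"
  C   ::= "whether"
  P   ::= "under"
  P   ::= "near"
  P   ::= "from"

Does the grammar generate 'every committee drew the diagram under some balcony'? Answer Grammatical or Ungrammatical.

S
  NP
    Det: every
    N: committee
  VP
    V: drew
    NP
      NP
        Det: the
        N: diagram
      PP
        P: under
        NP
          Det: some
          N: balcony
Each bracket corresponds to one application of a listed rule, so the string is derivable from S.

Grammatical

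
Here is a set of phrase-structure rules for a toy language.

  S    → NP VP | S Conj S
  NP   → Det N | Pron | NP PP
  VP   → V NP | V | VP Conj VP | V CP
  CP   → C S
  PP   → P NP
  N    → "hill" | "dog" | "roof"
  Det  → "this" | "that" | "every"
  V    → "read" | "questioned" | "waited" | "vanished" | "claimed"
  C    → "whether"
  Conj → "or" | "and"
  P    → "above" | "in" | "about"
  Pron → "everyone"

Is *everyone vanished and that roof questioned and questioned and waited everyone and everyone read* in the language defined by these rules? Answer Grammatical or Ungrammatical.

Grammatical

[S [S [NP [Pron everyone]] [VP [V vanished]]] [Conj and] [S [S [NP [Det that] [N roof]] [VP [VP [V questioned]] [Conj and] [VP [VP [V questioned]] [Conj and] [VP [V waited] [NP [Pron everyone]]]]]] [Conj and] [S [NP [Pron everyone]] [VP [V read]]]]]
Every word is introduced by a lexical rule and the phrasal rules combine the resulting categories into a single S.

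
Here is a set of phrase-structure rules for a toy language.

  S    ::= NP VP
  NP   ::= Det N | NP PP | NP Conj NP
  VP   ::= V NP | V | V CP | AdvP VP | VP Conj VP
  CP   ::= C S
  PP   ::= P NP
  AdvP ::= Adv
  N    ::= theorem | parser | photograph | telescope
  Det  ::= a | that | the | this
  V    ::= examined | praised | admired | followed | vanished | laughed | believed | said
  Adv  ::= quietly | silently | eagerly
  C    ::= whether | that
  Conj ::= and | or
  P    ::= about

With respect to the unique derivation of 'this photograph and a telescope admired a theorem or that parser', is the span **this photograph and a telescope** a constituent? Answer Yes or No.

[S [NP [NP [Det this] [N photograph]] [Conj and] [NP [Det a] [N telescope]]] [VP [V admired] [NP [NP [Det a] [N theorem]] [Conj or] [NP [Det that] [N parser]]]]]
The words 'this photograph and a telescope' are exhaustively dominated by a single NP node (built by NP → NP Conj NP), so they form a constituent.

Yes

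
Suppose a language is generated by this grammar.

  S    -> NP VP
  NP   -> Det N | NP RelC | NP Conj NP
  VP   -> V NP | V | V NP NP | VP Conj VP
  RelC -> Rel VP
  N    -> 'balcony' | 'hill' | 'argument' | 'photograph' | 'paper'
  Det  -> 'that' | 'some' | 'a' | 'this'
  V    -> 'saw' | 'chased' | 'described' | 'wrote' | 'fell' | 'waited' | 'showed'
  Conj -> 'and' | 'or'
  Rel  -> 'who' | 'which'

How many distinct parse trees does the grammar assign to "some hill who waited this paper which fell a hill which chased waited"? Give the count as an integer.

Two of the 7 distinct bracketings:
[S [NP [NP [Det some] [N hill]] [RelC [Rel who] [VP [V waited] [NP [NP [Det this] [N paper]] [RelC [Rel which] [VP [V fell] [NP [NP [Det a] [N hill]] [RelC [Rel which] [VP [V chased]]]]]]]]]] [VP [V waited]]]
[S [NP [NP [Det some] [N hill]] [RelC [Rel who] [VP [V waited] [NP [NP [NP [Det this] [N paper]] [RelC [Rel which] [VP [V fell] [NP [Det a] [N hill]]]]] [RelC [Rel which] [VP [V chased]]]]]]] [VP [V waited]]]
The trees differ in how a recursive rule is bracketed over the same span.

7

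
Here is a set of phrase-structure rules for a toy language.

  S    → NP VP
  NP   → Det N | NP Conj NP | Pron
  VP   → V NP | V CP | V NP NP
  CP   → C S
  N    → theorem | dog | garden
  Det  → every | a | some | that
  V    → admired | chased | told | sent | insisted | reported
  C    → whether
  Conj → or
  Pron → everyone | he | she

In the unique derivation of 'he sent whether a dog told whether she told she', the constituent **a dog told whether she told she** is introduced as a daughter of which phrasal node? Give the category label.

CP

[S [NP [Pron he]] [VP [V sent] [CP [C whether] [S [NP [Det a] [N dog]] [VP [V told] [CP [C whether] [S [NP [Pron she]] [VP [V told] [NP [Pron she]]]]]]]]]]
The span 'a dog told whether she told she' is the S node built by S → NP VP.
Its mother is the CP built by CP → C S.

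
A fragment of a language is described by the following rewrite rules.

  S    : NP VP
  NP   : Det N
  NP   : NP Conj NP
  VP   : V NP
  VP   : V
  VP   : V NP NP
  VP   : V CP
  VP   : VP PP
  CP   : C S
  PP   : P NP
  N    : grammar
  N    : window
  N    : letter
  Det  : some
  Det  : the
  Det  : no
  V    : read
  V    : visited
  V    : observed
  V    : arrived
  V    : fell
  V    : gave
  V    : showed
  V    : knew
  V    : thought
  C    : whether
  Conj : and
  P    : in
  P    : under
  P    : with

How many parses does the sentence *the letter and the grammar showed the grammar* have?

[S [NP [NP [Det the] [N letter]] [Conj and] [NP [Det the] [N grammar]]] [VP [V showed] [NP [Det the] [N grammar]]]]
No rule offers an alternative attachment or grouping for any span, so this is the only derivation.

1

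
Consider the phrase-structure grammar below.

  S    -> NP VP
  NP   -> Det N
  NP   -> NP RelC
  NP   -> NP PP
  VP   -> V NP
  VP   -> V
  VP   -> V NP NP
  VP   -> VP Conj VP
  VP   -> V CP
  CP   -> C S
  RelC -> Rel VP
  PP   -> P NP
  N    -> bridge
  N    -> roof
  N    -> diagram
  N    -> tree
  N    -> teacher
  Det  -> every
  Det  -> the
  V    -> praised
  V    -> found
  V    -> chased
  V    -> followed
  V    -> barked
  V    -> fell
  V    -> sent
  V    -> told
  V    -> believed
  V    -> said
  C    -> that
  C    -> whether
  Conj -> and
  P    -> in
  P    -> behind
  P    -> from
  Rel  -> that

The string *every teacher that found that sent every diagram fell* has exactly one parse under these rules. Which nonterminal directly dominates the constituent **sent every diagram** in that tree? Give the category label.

RelC

[S [NP [NP [NP [Det every] [N teacher]] [RelC [Rel that] [VP [V found]]]] [RelC [Rel that] [VP [V sent] [NP [Det every] [N diagram]]]]] [VP [V fell]]]
The span 'sent every diagram' is the VP node built by VP → V NP.
Its mother is the RelC built by RelC → Rel VP.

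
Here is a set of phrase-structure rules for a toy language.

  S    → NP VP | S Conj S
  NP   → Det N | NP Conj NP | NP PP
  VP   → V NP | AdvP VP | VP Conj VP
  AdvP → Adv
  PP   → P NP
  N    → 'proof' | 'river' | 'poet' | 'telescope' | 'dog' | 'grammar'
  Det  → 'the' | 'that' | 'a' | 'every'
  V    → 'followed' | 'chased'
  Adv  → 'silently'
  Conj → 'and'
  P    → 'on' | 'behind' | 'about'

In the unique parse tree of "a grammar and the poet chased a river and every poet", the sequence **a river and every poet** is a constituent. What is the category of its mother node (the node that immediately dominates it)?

[S [NP [NP [Det a] [N grammar]] [Conj and] [NP [Det the] [N poet]]] [VP [V chased] [NP [NP [Det a] [N river]] [Conj and] [NP [Det every] [N poet]]]]]
The span 'a river and every poet' is the NP node built by NP → NP Conj NP.
Its mother is the VP built by VP → V NP.

VP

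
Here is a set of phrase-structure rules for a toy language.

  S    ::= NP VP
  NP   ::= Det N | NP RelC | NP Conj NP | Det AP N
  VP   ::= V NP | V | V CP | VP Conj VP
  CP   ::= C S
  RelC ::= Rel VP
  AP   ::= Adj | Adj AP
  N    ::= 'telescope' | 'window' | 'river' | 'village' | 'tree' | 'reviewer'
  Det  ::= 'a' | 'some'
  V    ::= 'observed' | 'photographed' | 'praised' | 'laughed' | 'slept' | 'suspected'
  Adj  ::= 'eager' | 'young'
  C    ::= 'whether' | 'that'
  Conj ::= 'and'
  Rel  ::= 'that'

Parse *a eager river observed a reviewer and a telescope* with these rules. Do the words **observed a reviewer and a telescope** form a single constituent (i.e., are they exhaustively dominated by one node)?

[S [NP [Det a] [AP [Adj eager]] [N river]] [VP [V observed] [NP [NP [Det a] [N reviewer]] [Conj and] [NP [Det a] [N telescope]]]]]
The words 'observed a reviewer and a telescope' are exhaustively dominated by a single VP node (built by VP → V NP), so they form a constituent.

Yes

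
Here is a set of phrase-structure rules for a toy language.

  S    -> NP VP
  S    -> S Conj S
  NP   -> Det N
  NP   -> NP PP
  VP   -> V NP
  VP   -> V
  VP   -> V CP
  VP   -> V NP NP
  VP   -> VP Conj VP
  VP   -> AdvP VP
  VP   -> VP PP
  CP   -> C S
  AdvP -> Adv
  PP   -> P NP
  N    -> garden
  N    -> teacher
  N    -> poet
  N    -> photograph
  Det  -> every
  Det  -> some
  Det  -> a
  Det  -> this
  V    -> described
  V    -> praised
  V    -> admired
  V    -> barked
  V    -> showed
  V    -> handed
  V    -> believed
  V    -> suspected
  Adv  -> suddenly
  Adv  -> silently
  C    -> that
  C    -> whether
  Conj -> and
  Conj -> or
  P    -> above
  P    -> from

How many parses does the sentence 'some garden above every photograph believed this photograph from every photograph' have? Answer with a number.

The two bracketings:
[S [NP [NP [Det some] [N garden]] [PP [P above] [NP [Det every] [N photograph]]]] [VP [V believed] [NP [NP [Det this] [N photograph]] [PP [P from] [NP [Det every] [N photograph]]]]]]
[S [NP [NP [Det some] [N garden]] [PP [P above] [NP [Det every] [N photograph]]]] [VP [VP [V believed] [NP [Det this] [N photograph]]] [PP [P from] [NP [Det every] [N photograph]]]]]
The difference turns on whether VP → VP PP is used at the relevant span, versus an alternative expansion of VP.

2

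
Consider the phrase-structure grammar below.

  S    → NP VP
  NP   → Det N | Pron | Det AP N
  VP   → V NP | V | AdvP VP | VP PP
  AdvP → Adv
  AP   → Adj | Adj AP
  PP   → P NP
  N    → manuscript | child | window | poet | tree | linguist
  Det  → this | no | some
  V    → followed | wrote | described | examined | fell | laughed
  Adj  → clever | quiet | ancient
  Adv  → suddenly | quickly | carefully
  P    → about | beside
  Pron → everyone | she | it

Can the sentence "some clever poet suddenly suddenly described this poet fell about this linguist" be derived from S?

Ungrammatical

For S → NP VP, the only prefix that parses as NP is 'some clever poet', but the remainder 'suddenly suddenly described this poet fell about this linguist' is not a VP under these rules.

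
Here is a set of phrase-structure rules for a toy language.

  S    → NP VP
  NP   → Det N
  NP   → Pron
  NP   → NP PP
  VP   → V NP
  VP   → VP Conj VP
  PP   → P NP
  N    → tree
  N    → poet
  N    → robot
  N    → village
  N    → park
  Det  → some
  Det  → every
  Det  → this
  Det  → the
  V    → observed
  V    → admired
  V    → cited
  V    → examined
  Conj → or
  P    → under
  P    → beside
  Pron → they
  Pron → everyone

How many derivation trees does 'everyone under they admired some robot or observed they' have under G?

[S [NP [NP [Pron everyone]] [PP [P under] [NP [Pron they]]]] [VP [VP [V admired] [NP [Det some] [N robot]]] [Conj or] [VP [V observed] [NP [Pron they]]]]]
No rule offers an alternative attachment or grouping for any span, so this is the only derivation.

1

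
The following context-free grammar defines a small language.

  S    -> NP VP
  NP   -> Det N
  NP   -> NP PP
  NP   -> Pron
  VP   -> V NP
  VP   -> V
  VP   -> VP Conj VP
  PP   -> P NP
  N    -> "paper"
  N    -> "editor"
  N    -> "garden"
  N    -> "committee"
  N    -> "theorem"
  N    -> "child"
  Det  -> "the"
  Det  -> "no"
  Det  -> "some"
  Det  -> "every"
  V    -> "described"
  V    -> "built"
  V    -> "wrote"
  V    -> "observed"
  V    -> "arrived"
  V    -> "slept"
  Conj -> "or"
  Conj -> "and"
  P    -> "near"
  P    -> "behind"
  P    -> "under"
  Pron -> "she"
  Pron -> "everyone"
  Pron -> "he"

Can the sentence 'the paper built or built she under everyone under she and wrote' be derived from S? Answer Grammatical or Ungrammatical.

Grammatical

S
  NP
    Det: the
    N: paper
  VP
    VP
      V: built
    Conj: or
    VP
      VP
        V: built
        NP
          NP
            Pron: she
          PP
            P: under
            NP
              NP
                Pron: everyone
              PP
                P: under
                NP
                  Pron: she
      Conj: and
      VP
        V: wrote
Each bracket corresponds to one application of a listed rule, so the string is derivable from S.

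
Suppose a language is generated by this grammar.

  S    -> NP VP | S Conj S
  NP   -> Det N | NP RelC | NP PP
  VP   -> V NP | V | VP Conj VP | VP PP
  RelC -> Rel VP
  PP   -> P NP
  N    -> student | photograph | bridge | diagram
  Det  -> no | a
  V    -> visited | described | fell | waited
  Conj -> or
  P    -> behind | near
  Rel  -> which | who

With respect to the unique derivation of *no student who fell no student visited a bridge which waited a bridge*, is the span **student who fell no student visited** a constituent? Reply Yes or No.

No

[S [NP [NP [Det no] [N student]] [RelC [Rel who] [VP [V fell] [NP [Det no] [N student]]]]] [VP [V visited] [NP [NP [Det a] [N bridge]] [RelC [Rel which] [VP [V waited] [NP [Det a] [N bridge]]]]]]]
The smallest constituent containing 'student who fell no student visited' is the S spanning 'no student who fell no student visited a bridge which waited a bridge'; no single node in the tree dominates exactly the given words.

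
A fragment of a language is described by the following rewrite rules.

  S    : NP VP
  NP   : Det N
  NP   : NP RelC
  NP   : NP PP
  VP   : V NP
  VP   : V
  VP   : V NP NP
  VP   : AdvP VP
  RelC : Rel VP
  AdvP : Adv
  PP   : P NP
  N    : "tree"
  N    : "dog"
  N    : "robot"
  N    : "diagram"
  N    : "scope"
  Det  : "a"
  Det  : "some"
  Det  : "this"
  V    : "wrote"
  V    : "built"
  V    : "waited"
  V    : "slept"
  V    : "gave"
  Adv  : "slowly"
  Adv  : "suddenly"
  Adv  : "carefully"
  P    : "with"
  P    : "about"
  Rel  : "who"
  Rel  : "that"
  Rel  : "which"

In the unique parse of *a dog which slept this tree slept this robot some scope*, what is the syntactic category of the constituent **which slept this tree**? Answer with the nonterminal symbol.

RelC

[S [NP [NP [Det a] [N dog]] [RelC [Rel which] [VP [V slept] [NP [Det this] [N tree]]]]] [VP [V slept] [NP [Det this] [N robot]] [NP [Det some] [N scope]]]]
The span 'which slept this tree' is the RelC node built by RelC → Rel VP.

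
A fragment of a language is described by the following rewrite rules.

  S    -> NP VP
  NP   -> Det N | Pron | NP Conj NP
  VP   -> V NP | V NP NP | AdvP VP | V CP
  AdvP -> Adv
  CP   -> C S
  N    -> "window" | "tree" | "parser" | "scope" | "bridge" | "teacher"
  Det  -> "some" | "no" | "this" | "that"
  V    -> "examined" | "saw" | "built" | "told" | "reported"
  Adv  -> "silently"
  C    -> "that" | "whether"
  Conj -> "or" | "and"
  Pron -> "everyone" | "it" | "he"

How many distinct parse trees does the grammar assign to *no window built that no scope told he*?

1

[S [NP [Det no] [N window]] [VP [V built] [CP [C that] [S [NP [Det no] [N scope]] [VP [V told] [NP [Pron he]]]]]]]
No rule offers an alternative attachment or grouping for any span, so this is the only derivation.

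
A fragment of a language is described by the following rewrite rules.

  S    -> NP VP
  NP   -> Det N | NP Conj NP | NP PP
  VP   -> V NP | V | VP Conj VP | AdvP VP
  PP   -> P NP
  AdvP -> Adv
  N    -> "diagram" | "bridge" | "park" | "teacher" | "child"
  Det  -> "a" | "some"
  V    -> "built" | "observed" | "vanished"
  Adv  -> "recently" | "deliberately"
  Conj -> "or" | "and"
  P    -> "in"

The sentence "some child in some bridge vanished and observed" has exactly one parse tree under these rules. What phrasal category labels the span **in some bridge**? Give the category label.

[S [NP [NP [Det some] [N child]] [PP [P in] [NP [Det some] [N bridge]]]] [VP [VP [V vanished]] [Conj and] [VP [V observed]]]]
The span 'in some bridge' is the PP node built by PP → P NP.

PP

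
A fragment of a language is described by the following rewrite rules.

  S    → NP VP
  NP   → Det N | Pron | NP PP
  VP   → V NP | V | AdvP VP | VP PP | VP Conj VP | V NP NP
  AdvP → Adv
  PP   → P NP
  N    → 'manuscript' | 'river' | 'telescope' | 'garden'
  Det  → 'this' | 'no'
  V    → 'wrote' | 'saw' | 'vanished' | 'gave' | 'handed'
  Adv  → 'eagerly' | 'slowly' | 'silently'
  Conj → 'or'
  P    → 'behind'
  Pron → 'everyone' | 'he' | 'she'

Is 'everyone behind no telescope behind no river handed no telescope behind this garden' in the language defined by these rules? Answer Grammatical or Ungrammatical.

Grammatical

S
  NP
    NP
      Pron: everyone
    PP
      P: behind
      NP
        NP
          Det: no
          N: telescope
        PP
          P: behind
          NP
            Det: no
            N: river
  VP
    V: handed
    NP
      NP
        Det: no
        N: telescope
      PP
        P: behind
        NP
          Det: this
          N: garden
Every word is introduced by a lexical rule and the phrasal rules combine the resulting categories into a single S.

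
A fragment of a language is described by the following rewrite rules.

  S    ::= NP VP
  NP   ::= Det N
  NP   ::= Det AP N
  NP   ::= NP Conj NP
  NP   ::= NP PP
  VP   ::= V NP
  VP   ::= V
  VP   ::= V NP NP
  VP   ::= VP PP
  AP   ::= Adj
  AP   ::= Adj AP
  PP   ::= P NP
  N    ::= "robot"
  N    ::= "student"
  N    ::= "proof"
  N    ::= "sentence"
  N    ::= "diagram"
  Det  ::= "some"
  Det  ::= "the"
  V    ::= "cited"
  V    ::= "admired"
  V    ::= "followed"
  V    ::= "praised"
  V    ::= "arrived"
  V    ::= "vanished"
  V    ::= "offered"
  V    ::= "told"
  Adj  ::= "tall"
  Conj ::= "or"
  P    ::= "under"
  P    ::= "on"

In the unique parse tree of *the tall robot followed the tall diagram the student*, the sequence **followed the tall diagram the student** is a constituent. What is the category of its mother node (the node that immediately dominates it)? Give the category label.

S

S
  NP
    Det: the
    AP
      Adj: tall
    N: robot
  VP
    V: followed
    NP
      Det: the
      AP
        Adj: tall
      N: diagram
    NP
      Det: the
      N: student
The span 'followed the tall diagram the student' is the VP node built by VP → V NP NP.
Its mother is the S built by S → NP VP.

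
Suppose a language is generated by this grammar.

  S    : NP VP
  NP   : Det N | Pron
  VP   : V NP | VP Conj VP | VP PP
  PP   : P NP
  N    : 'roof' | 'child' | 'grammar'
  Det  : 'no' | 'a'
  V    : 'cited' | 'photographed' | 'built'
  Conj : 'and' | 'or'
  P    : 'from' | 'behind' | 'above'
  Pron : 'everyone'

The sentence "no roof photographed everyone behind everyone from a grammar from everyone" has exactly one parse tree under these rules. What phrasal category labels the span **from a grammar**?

PP

S
  NP
    Det: no
    N: roof
  VP
    VP
      VP
        VP
          V: photographed
          NP
            Pron: everyone
        PP
          P: behind
          NP
            Pron: everyone
      PP
        P: from
        NP
          Det: a
          N: grammar
    PP
      P: from
      NP
        Pron: everyone
The span 'from a grammar' is the PP node built by PP → P NP.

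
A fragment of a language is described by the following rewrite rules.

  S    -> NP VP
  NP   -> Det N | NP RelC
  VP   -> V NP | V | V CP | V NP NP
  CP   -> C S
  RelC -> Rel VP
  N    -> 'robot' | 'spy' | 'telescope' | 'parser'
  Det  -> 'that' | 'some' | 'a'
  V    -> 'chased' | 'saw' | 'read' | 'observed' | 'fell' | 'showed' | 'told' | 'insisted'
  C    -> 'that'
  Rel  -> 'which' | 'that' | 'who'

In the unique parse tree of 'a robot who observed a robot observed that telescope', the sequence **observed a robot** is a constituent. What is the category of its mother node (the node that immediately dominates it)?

RelC

[S [NP [NP [Det a] [N robot]] [RelC [Rel who] [VP [V observed] [NP [Det a] [N robot]]]]] [VP [V observed] [NP [Det that] [N telescope]]]]
The span 'observed a robot' is the VP node built by VP → V NP.
Its mother is the RelC built by RelC → Rel VP.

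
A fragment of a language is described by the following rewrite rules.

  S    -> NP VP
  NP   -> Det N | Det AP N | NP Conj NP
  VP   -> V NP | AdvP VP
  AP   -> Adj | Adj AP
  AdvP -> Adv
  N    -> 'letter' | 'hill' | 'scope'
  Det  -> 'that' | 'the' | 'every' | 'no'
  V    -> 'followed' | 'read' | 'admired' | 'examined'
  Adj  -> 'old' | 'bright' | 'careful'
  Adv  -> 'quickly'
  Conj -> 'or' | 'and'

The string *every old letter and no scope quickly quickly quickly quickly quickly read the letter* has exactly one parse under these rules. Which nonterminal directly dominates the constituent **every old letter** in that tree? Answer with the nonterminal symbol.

[S [NP [NP [Det every] [AP [Adj old]] [N letter]] [Conj and] [NP [Det no] [N scope]]] [VP [AdvP [Adv quickly]] [VP [AdvP [Adv quickly]] [VP [AdvP [Adv quickly]] [VP [AdvP [Adv quickly]] [VP [AdvP [Adv quickly]] [VP [V read] [NP [Det the] [N letter]]]]]]]]]
The span 'every old letter' is the NP node built by NP → Det AP N.
Its mother is the NP built by NP → NP Conj NP.

NP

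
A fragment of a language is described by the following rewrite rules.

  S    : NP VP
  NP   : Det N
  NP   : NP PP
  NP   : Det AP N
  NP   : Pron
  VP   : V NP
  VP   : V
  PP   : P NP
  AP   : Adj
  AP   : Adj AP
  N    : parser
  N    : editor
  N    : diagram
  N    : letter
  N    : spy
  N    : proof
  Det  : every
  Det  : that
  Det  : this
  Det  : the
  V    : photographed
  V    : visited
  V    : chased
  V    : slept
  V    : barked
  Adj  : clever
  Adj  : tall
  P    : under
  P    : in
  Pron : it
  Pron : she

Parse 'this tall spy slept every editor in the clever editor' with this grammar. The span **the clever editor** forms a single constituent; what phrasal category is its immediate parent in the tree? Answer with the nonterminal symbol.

[S [NP [Det this] [AP [Adj tall]] [N spy]] [VP [V slept] [NP [NP [Det every] [N editor]] [PP [P in] [NP [Det the] [AP [Adj clever]] [N editor]]]]]]
The span 'the clever editor' is the NP node built by NP → Det AP N.
Its mother is the PP built by PP → P NP.

PP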